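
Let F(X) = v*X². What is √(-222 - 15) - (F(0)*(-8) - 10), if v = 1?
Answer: 10 + I*√237 ≈ 10.0 + 15.395*I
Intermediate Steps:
F(X) = X² (F(X) = 1*X² = X²)
√(-222 - 15) - (F(0)*(-8) - 10) = √(-222 - 15) - (0²*(-8) - 10) = √(-237) - (0*(-8) - 10) = I*√237 - (0 - 10) = I*√237 - 1*(-10) = I*√237 + 10 = 10 + I*√237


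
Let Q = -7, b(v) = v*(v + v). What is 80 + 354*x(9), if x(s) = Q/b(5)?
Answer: 761/25 ≈ 30.440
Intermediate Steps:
b(v) = 2*v² (b(v) = v*(2*v) = 2*v²)
x(s) = -7/50 (x(s) = -7/(2*5²) = -7/(2*25) = -7/50)
80 + 354*x(9) = 80 + 354*(-7/50) = 80 - 1239/25 = 761/25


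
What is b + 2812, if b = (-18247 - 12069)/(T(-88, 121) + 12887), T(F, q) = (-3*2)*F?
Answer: 37692664/13415 ≈ 2809.7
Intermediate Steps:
T(F, q) = -6*F
b = -30316/13415 (b = (-18247 - 12069)/(-6*(-88) + 12887) = -30316/(528 + 12887) = -30316/13415 ≈ -2.2599)
b + 2812 = -30316/13415 + 2812 = 37692664/13415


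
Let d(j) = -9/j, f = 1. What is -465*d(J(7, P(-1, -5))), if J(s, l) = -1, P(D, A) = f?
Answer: -4185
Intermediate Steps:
P(D, A) = 1
-465*d(J(7, P(-1, -5))) = -(-4185)/(-1) = -(-4185)*(-1) = -465*9 = -4185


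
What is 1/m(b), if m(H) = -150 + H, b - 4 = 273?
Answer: 1/127 ≈ 0.0078740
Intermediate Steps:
b = 277 (b = 4 + 273 = 277)
1/m(b) = 1/(-150 + 277) = 1/127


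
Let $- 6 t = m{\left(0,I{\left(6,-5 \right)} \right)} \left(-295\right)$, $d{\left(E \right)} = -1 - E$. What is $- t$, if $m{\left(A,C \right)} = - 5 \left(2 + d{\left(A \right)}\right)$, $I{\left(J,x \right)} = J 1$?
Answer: $\frac{1475}{6} \approx 245.83$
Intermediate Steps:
$I{\left(J,x \right)} = J$
$m{\left(A,C \right)} = -5 + 5 A$ ($m{\left(A,C \right)} = - 5 \left(2 - \left(1 + A\right)\right) = - 5 \left(1 - A\right) = -5 + 5 A$)
$t = - \frac{1475}{6}$ ($t = - \frac{\left(-5 + 5 \cdot 0\right) \left(-295\right)}{6} = - \frac{\left(-5 + 0\right) \left(-295\right)}{6} = - \frac{\left(-5\right) \left(-295\right)}{6} = \left(- \frac{1}{6}\right) 1475 = - \frac{1475}{6} \approx -245.83$)
$- t = \left(-1\right) \left(- \frac{1475}{6}\right) = \frac{1475}{6}$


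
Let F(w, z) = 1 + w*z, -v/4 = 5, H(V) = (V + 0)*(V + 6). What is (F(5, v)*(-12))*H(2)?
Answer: 19008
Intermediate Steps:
H(V) = V*(6 + V)
v = -20 (v = -4*5 = -20)
(F(5, v)*(-12))*H(2) = ((1 + 5*(-20))*(-12))*(2*(6 + 2)) = ((1 - 100)*(-12))*(2*8) = -99*(-12)*16 = 1188*16 = 19008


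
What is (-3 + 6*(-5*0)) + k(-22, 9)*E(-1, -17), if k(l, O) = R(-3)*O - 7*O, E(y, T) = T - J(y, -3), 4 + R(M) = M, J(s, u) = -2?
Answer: 1887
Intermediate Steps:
R(M) = -4 + M
E(y, T) = 2 + T (E(y, T) = T - 1*(-2) = T + 2 = 2 + T)
k(l, O) = -14*O (k(l, O) = (-4 - 3)*O - 7*O = -7*O - 7*O = -14*O)
(-3 + 6*(-5*0)) + k(-22, 9)*E(-1, -17) = (-3 + 6*(-5*0)) + (-14*9)*(2 - 17) = (-3 + 6*0) - 126*(-15) = (-3 + 0) + 1890 = -3 + 1890 = 1887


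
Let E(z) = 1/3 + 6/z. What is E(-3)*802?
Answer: -4010/3 ≈ -1336.7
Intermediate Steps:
E(z) = ⅓ + 6/z (E(z) = 1*(⅓) + 6/z = ⅓ + 6/z)
E(-3)*802 = ((⅓)*(18 - 3)/(-3))*802 = ((⅓)*(-⅓)*15)*802 = -5/3*802 = -4010/3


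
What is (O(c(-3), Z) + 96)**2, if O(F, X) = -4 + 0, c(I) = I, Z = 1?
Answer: 8464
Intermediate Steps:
O(F, X) = -4
(O(c(-3), Z) + 96)**2 = (-4 + 96)**2 = 92**2 = 8464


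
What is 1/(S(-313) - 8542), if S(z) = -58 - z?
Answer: -1/8287 ≈ -0.00012067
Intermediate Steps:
1/(S(-313) - 8542) = 1/((-58 - 1*(-313)) - 8542) = 1/((-58 + 313) - 8542) = 1/(255 - 8542) = 1/(-8287) = -1/8287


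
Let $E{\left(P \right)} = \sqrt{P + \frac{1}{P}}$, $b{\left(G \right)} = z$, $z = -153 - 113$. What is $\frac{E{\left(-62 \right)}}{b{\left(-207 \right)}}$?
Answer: $- \frac{i \sqrt{238390}}{16492} \approx - 0.029605 i$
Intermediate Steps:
$z = -266$
$b{\left(G \right)} = -266$
$\frac{E{\left(-62 \right)}}{b{\left(-207 \right)}} = \frac{\sqrt{-62 + \frac{1}{-62}}}{-266} = \sqrt{-62 - \frac{1}{62}} \left(- \frac{1}{266}\right) = \sqrt{- \frac{3845}{62}} \left(- \frac{1}{266}\right) = \frac{i \sqrt{238390}}{62} \left(- \frac{1}{266}\right) = - \frac{i \sqrt{238390}}{16492}$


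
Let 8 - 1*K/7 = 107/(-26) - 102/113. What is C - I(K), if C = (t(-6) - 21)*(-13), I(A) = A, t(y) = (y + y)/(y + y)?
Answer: 496151/2938 ≈ 168.87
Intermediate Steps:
K = 267729/2938 (K = 56 - 7*(107/(-26) - 102/113) = 56 - 7*(107*(-1/26) - 102*1/113) = 56 - 7*(-107/26 - 102/113) = 56 - 7*(-14743/2938) = 56 + 103201/2938 = 267729/2938 ≈ 91.126)
t(y) = 1 (t(y) = (2*y)/((2*y)) = (2*y)*(1/(2*y)) = 1)
C = 260 (C = (1 - 21)*(-13) = -20*(-13) = 260)
C - I(K) = 260 - 1*267729/2938 = 260 - 267729/2938 = 496151/2938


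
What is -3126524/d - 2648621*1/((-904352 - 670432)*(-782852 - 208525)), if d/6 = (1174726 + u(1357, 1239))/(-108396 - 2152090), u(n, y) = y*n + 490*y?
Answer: 1838959525350206619010453/5406699891435357312 ≈ 3.4013e+5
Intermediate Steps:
u(n, y) = 490*y + n*y (u(n, y) = n*y + 490*y = 490*y + n*y)
d = -10389477/1130243 (d = 6*((1174726 + 1239*(490 + 1357))/(-108396 - 2152090)) = 6*((1174726 + 1239*1847)/(-2260486)) = 6*((1174726 + 2288433)*(-1/2260486)) = 6*(3463159*(-1/2260486)) = 6*(-3463159/2260486) = -10389477/1130243 ≈ -9.1922)
-3126524/d - 2648621*1/((-904352 - 670432)*(-782852 - 208525)) = -3126524/(-10389477/1130243) - 2648621*1/((-904352 - 670432)*(-782852 - 208525)) = -3126524*(-1130243/10389477) - 2648621/((-991377*(-1574784))) = 3533731865332/10389477 - 2648621/1561204637568 = 1838959525350206619010453/5406699891435357312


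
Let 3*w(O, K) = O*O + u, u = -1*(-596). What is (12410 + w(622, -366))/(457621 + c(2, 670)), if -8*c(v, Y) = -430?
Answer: 4840/15647 ≈ 0.30932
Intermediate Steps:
c(v, Y) = 215/4 (c(v, Y) = -1/8*(-430) = 215/4)
u = 596
w(O, K) = 596/3 + O**2/3 (w(O, K) = (O*O + 596)/3 = (O**2 + 596)/3 = (596 + O**2)/3 = 596/3 + O**2/3)
(12410 + w(622, -366))/(457621 + c(2, 670)) = (12410 + (596/3 + (1/3)*622**2))/(457621 + 215/4) = (12410 + (596/3 + (1/3)*386884))/(1830699/4) = (12410 + (596/3 + 386884/3))*(4/1830699) = (12410 + 129160)*(4/1830699) = 141570*(4/1830699) = 4840/15647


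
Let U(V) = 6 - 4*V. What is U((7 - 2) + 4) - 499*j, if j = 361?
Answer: -180169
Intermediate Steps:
U((7 - 2) + 4) - 499*j = (6 - 4*((7 - 2) + 4)) - 499*361 = (6 - 4*(5 + 4)) - 180139 = (6 - 4*9) - 180139 = (6 - 36) - 180139 = -30 - 180139 = -180169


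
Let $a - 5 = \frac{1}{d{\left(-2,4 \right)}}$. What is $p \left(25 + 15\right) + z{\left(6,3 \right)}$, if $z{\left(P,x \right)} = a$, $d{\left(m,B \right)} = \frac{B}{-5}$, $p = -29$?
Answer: $- \frac{4625}{4} \approx -1156.3$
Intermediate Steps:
$d{\left(m,B \right)} = - \frac{B}{5}$ ($d{\left(m,B \right)} = B \left(- \frac{1}{5}\right) = - \frac{B}{5}$)
$a = \frac{15}{4}$ ($a = 5 + \frac{1}{\left(- \frac{1}{5}\right) 4} = 5 + \frac{1}{- \frac{4}{5}} = 5 - \frac{5}{4} = \frac{15}{4} \approx 3.75$)
$z{\left(P,x \right)} = \frac{15}{4}$
$p \left(25 + 15\right) + z{\left(6,3 \right)} = - 29 \left(25 + 15\right) + \frac{15}{4} = \left(-29\right) 40 + \frac{15}{4} = -1160 + \frac{15}{4} = - \frac{4625}{4}$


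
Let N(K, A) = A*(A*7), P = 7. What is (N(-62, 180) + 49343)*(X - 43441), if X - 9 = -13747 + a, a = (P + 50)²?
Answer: -14892391990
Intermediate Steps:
N(K, A) = 7*A² (N(K, A) = A*(7*A) = 7*A²)
a = 3249 (a = (7 + 50)² = 57² = 3249)
X = -10489 (X = 9 + (-13747 + 3249) = 9 - 10498 = -10489)
(N(-62, 180) + 49343)*(X - 43441) = (7*180² + 49343)*(-10489 - 43441) = (7*32400 + 49343)*(-53930) = (226800 + 49343)*(-53930) = 276143*(-53930) = -14892391990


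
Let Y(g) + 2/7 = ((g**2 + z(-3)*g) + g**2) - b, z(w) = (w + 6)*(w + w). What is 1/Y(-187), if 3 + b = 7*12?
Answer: 7/512559 ≈ 1.3657e-5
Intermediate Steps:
z(w) = 2*w*(6 + w) (z(w) = (6 + w)*(2*w) = 2*w*(6 + w))
b = 81 (b = -3 + 7*12 = -3 + 84 = 81)
Y(g) = -569/7 - 18*g + 2*g**2 (Y(g) = -2/7 + (((g**2 + (2*(-3)*(6 - 3))*g) + g**2) - 1*81) = -2/7 + (((g**2 + (2*(-3)*3)*g) + g**2) - 81) = -2/7 + (((g**2 - 18*g) + g**2) - 81) = -2/7 + ((-18*g + 2*g**2) - 81) = -2/7 + (-81 - 18*g + 2*g**2) = -569/7 - 18*g + 2*g**2)
1/Y(-187) = 1/(-569/7 - 18*(-187) + 2*(-187)**2) = 1/(-569/7 + 3366 + 2*34969) = 1/(-569/7 + 3366 + 69938) = 1/(512559/7) = 7/512559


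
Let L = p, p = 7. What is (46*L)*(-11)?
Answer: -3542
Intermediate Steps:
L = 7
(46*L)*(-11) = (46*7)*(-11) = 322*(-11) = -3542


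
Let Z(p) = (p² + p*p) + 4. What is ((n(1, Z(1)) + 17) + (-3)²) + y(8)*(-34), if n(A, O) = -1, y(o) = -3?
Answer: 127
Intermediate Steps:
Z(p) = 4 + 2*p² (Z(p) = (p² + p²) + 4 = 2*p² + 4 = 4 + 2*p²)
((n(1, Z(1)) + 17) + (-3)²) + y(8)*(-34) = ((-1 + 17) + (-3)²) - 3*(-34) = (16 + 9) + 102 = 25 + 102 = 127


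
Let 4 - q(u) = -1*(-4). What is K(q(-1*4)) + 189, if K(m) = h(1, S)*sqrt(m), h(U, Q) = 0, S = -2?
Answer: 189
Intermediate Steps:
q(u) = 0 (q(u) = 4 - (-1)*(-4) = 4 - 1*4 = 4 - 4 = 0)
K(m) = 0 (K(m) = 0*sqrt(m) = 0)
K(q(-1*4)) + 189 = 0 + 189 = 189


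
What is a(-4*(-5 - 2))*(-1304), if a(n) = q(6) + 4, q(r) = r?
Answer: -13040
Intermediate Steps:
a(n) = 10 (a(n) = 6 + 4 = 10)
a(-4*(-5 - 2))*(-1304) = 10*(-1304) = -13040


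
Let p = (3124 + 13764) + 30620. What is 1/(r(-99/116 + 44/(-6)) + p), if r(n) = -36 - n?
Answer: 348/16523105 ≈ 2.1061e-5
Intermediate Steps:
p = 47508 (p = 16888 + 30620 = 47508)
1/(r(-99/116 + 44/(-6)) + p) = 1/((-36 - (-99/116 + 44/(-6))) + 47508) = 1/((-36 - (-99*1/116 + 44*(-⅙))) + 47508) = 1/((-36 - (-99/116 - 22/3)) + 47508) = 1/((-36 - 1*(-2849/348)) + 47508) = 1/((-36 + 2849/348) + 47508) = 1/(-9679/348 + 47508) = 1/(16523105/348) = 348/16523105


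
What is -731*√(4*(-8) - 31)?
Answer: -2193*I*√7 ≈ -5802.1*I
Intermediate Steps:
-731*√(4*(-8) - 31) = -731*√(-32 - 31) = -2193*I*√7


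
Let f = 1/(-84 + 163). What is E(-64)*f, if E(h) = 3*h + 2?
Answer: -190/79 ≈ -2.4051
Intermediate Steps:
E(h) = 2 + 3*h
f = 1/79 ≈ 0.012658
E(-64)*f = (2 + 3*(-64))*(1/79) = (2 - 192)*(1/79) = -190*1/79 = -190/79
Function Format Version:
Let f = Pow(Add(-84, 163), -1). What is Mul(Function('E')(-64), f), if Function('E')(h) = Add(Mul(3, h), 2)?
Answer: Rational(-190, 79) ≈ -2.4051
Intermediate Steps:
Function('E')(h) = Add(2, Mul(3, h))
f = Rational(1, 79) (f = Pow(79, -1) = Rational(1, 79) ≈ 0.012658)
Mul(Function('E')(-64), f) = Mul(Add(2, Mul(3, -64)), Rational(1, 79)) = Mul(Add(2, -192), Rational(1, 79)) = Mul(-190, Rational(1, 79)) = Rational(-190, 79)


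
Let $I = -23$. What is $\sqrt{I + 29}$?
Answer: $\sqrt{6} \approx 2.4495$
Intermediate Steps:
$\sqrt{I + 29} = \sqrt{-23 + 29} = \sqrt{6}$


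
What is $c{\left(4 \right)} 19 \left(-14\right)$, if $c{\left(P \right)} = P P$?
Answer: $-4256$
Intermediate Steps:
$c{\left(P \right)} = P^{2}$
$c{\left(4 \right)} 19 \left(-14\right) = 4^{2} \cdot 19 \left(-14\right) = 16 \cdot 19 \left(-14\right) = 304 \left(-14\right) = -4256$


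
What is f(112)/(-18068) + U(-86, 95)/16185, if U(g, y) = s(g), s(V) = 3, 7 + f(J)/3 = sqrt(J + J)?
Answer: 131363/97476860 - 3*sqrt(14)/4517 ≈ -0.0011374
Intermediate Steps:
f(J) = -21 + 3*sqrt(2)*sqrt(J) (f(J) = -21 + 3*sqrt(J + J) = -21 + 3*sqrt(2*J) = -21 + 3*(sqrt(2)*sqrt(J)) = -21 + 3*sqrt(2)*sqrt(J))
U(g, y) = 3
f(112)/(-18068) + U(-86, 95)/16185 = (-21 + 3*sqrt(2)*sqrt(112))/(-18068) + 3/16185 = (-21 + 3*sqrt(2)*(4*sqrt(7)))*(-1/18068) + 3*(1/16185) = (-21 + 12*sqrt(14))*(-1/18068) + 1/5395 = (21/18068 - 3*sqrt(14)/4517) + 1/5395 = 131363/97476860 - 3*sqrt(14)/4517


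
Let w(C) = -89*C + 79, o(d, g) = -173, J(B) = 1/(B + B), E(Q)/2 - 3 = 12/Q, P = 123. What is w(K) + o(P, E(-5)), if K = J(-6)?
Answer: -1039/12 ≈ -86.583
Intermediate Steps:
E(Q) = 6 + 24/Q (E(Q) = 6 + 2*(12/Q) = 6 + 24/Q)
J(B) = 1/(2*B)
K = -1/12 (K = (½)/(-6) = (½)*(-⅙) = -1/12 ≈ -0.083333)
w(C) = 79 - 89*C
w(K) + o(P, E(-5)) = (79 - 89*(-1/12)) - 173 = (79 + 89/12) - 173 = 1037/12 - 173 = -1039/12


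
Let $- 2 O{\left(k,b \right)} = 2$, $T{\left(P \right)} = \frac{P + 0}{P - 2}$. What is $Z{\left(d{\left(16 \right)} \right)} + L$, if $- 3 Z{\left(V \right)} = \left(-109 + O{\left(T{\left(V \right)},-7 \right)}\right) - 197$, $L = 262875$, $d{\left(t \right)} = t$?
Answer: $\frac{788932}{3} \approx 2.6298 \cdot 10^{5}$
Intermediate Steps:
$T{\left(P \right)} = \frac{P}{-2 + P}$
$O{\left(k,b \right)} = -1$ ($O{\left(k,b \right)} = \left(- \frac{1}{2}\right) 2 = -1$)
$Z{\left(V \right)} = \frac{307}{3}$ ($Z{\left(V \right)} = - \frac{\left(-109 - 1\right) - 197}{3} = - \frac{-110 - 197}{3} = \left(- \frac{1}{3}\right) \left(-307\right) = \frac{307}{3}$)
$Z{\left(d{\left(16 \right)} \right)} + L = \frac{307}{3} + 262875 = \frac{788932}{3}$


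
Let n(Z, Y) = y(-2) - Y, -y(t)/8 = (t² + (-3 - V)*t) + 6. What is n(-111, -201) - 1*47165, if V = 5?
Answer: -47172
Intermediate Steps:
y(t) = -48 - 8*t² + 64*t (y(t) = -8*((t² + (-3 - 1*5)*t) + 6) = -8*((t² + (-3 - 5)*t) + 6) = -8*((t² - 8*t) + 6) = -8*(6 + t² - 8*t) = -48 - 8*t² + 64*t)
n(Z, Y) = -208 - Y (n(Z, Y) = (-48 - 8*(-2)² + 64*(-2)) - Y = (-48 - 8*4 - 128) - Y = (-48 - 32 - 128) - Y = -208 - Y)
n(-111, -201) - 1*47165 = (-208 - 1*(-201)) - 1*47165 = (-208 + 201) - 47165 = -7 - 47165 = -47172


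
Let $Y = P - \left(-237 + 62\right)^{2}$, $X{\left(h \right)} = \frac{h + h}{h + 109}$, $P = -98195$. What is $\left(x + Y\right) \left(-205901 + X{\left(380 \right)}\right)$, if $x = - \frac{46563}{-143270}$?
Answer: $\frac{619412894729409291}{23353010} \approx 2.6524 \cdot 10^{10}$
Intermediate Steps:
$X{\left(h \right)} = \frac{2 h}{109 + h}$
$Y = -128820$ ($Y = -98195 - \left(-237 + 62\right)^{2} = -98195 - \left(-175\right)^{2} = -98195 - 30625 = -128820$)
$x = \frac{46563}{143270}$ ($x = \left(-46563\right) \left(- \frac{1}{143270}\right) = \frac{46563}{143270} \approx 0.325$)
$\left(x + Y\right) \left(-205901 + X{\left(380 \right)}\right) = \left(\frac{46563}{143270} - 128820\right) \left(-205901 + 2 \cdot 380 \frac{1}{109 + 380}\right) = - \frac{18455994837 \left(-205901 + 2 \cdot 380 \cdot \frac{1}{489}\right)}{143270} = - \frac{18455994837 \left(-205901 + \frac{760}{489}\right)}{143270} = \left(- \frac{18455994837}{143270}\right) \left(- \frac{100684829}{489}\right) = \frac{619412894729409291}{23353010}$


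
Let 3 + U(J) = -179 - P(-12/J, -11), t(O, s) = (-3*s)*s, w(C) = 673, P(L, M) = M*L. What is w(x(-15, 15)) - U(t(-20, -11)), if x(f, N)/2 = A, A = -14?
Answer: 9401/11 ≈ 854.64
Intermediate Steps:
x(f, N) = -28 (x(f, N) = 2*(-14) = -28)
P(L, M) = L*M
t(O, s) = -3*s**2
U(J) = -182 - 132/J (U(J) = -3 + (-179 - (-12/J)*(-11)) = -3 + (-179 - 132/J) = -182 - 132/J)
w(x(-15, 15)) - U(t(-20, -11)) = 673 - (-182 - 132/((-3*(-11)**2))) = 673 - (-182 - 132/((-3*121))) = 673 - (-182 - 132/(-363)) = 673 - (-182 - 132*(-1/363)) = 673 - (-182 + 4/11) = 673 - 1*(-1998/11) = 673 + 1998/11 = 9401/11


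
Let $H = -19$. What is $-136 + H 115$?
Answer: $-2321$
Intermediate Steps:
$-136 + H 115 = -136 - 2185 = -2321$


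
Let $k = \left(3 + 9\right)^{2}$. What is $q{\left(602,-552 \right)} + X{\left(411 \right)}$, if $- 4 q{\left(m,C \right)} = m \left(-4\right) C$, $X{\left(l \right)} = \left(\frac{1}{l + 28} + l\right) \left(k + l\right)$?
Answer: $- \frac{45742806}{439} \approx -1.042 \cdot 10^{5}$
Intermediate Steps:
$k = 144$ ($k = 12^{2} = 144$)
$X{\left(l \right)} = \left(144 + l\right) \left(l + \frac{1}{28 + l}\right)$ ($X{\left(l \right)} = \left(\frac{1}{l + 28} + l\right) \left(144 + l\right) = \left(\frac{1}{28 + l} + l\right) \left(144 + l\right) = \left(l + \frac{1}{28 + l}\right) \left(144 + l\right) = \left(144 + l\right) \left(l + \frac{1}{28 + l}\right)$)
$q{\left(m,C \right)} = C m$ ($q{\left(m,C \right)} = - \frac{m \left(-4\right) C}{4} = - \frac{- 4 m C}{4} = - \frac{\left(-4\right) C m}{4} = C m$)
$q{\left(602,-552 \right)} + X{\left(411 \right)} = \left(-552\right) 602 + \frac{144 + 411^{3} + 172 \cdot 411^{2} + 4033 \cdot 411}{28 + 411} = -332304 + \frac{144 + 69426531 + 172 \cdot 168921 + 1657563}{439} = -332304 + \frac{144 + 69426531 + 29054412 + 1657563}{439} = -332304 + \frac{1}{439} \cdot 100138650 = -332304 + \frac{100138650}{439} = - \frac{45742806}{439}$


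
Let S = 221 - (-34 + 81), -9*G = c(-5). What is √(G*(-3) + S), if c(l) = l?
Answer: √1551/3 ≈ 13.128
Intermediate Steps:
G = 5/9 (G = -⅑*(-5) = 5/9 ≈ 0.55556)
S = 174 (S = 221 - 1*47 = 221 - 47 = 174)
√(G*(-3) + S) = √((5/9)*(-3) + 174) = √(-5/3 + 174) = √(517/3) = √1551/3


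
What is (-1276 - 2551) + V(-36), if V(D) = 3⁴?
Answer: -3746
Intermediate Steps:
V(D) = 81
(-1276 - 2551) + V(-36) = (-1276 - 2551) + 81 = -3827 + 81 = -3746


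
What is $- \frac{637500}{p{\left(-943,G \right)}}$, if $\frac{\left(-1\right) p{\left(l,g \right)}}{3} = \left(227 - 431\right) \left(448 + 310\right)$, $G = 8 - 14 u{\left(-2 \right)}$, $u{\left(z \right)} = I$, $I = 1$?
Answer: $- \frac{3125}{2274} \approx -1.3742$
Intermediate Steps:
$u{\left(z \right)} = 1$
$G = -6$ ($G = 8 - 14 = -6$)
$p{\left(l,g \right)} = 463896$ ($p{\left(l,g \right)} = - 3 \left(227 - 431\right) \left(448 + 310\right) = - 3 \left(\left(-204\right) 758\right) = \left(-3\right) \left(-154632\right) = 463896$)
$- \frac{637500}{p{\left(-943,G \right)}} = - \frac{637500}{463896} = \left(-637500\right) \frac{1}{463896} = - \frac{3125}{2274}$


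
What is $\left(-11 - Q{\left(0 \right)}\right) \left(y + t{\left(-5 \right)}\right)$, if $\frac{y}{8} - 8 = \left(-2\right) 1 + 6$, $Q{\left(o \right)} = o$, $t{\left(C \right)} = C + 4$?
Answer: $-1045$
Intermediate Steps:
$t{\left(C \right)} = 4 + C$
$y = 96$ ($y = 64 + 8 \left(\left(-2\right) 1 + 6\right) = 64 + 8 \left(-2 + 6\right) = 64 + 8 \cdot 4 = 64 + 32 = 96$)
$\left(-11 - Q{\left(0 \right)}\right) \left(y + t{\left(-5 \right)}\right) = \left(-11 - 0\right) \left(96 + \left(4 - 5\right)\right) = \left(-11 + 0\right) \left(96 - 1\right) = \left(-11\right) 95 = -1045$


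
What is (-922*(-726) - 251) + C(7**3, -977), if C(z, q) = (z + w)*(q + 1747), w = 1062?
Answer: 1750971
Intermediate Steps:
C(z, q) = (1062 + z)*(1747 + q) (C(z, q) = (z + 1062)*(q + 1747) = (1062 + z)*(1747 + q))
(-922*(-726) - 251) + C(7**3, -977) = (-922*(-726) - 251) + (1855314 + 1062*(-977) + 1747*7**3 - 977*7**3) = (669372 - 251) + (1855314 - 1037574 + 1747*343 - 977*343) = 669121 + (1855314 - 1037574 + 599221 - 335111) = 669121 + 1081850 = 1750971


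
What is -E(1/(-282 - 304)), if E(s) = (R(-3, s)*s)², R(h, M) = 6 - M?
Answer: -12369289/117920812816 ≈ -0.00010489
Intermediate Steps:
E(s) = s²*(6 - s)² (E(s) = ((6 - s)*s)² = (s*(6 - s))² = s²*(6 - s)²)
-E(1/(-282 - 304)) = -(1/(-282 - 304))²*(-6 + 1/(-282 - 304))² = -(1/(-586))²*(-6 + 1/(-586))² = -(-1/586)²*(-6 - 1/586)² = -(-3517/586)²/343396 = -12369289/(343396*343396) = -1*12369289/117920812816 = -12369289/117920812816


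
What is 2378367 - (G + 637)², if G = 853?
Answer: 158267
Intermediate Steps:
2378367 - (G + 637)² = 2378367 - (853 + 637)² = 2378367 - 1*1490² = 2378367 - 1*2220100 = 2378367 - 2220100 = 158267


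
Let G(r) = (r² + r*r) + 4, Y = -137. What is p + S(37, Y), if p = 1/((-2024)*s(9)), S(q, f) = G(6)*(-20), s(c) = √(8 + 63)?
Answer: -1520 - √71/143704 ≈ -1520.0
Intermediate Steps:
G(r) = 4 + 2*r² (G(r) = (r² + r²) + 4 = 2*r² + 4 = 4 + 2*r²)
s(c) = √71
S(q, f) = -1520 (S(q, f) = (4 + 2*6²)*(-20) = (4 + 2*36)*(-20) = (4 + 72)*(-20) = 76*(-20) = -1520)
p = -√71/143704 (p = 1/((-2024)*(√71)) = -√71/143704 ≈ -5.8635e-5)
p + S(37, Y) = -√71/143704 - 1520 = -1520 - √71/143704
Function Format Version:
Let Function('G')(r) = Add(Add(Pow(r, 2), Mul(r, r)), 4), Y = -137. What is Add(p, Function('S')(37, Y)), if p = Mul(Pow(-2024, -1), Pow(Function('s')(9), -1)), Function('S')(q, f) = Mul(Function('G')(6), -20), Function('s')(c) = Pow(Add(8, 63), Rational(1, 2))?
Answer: Add(-1520, Mul(Rational(-1, 143704), Pow(71, Rational(1, 2)))) ≈ -1520.0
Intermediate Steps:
Function('G')(r) = Add(4, Mul(2, Pow(r, 2))) (Function('G')(r) = Add(Add(Pow(r, 2), Pow(r, 2)), 4) = Add(Mul(2, Pow(r, 2)), 4) = Add(4, Mul(2, Pow(r, 2))))
Function('s')(c) = Pow(71, Rational(1, 2))
Function('S')(q, f) = -1520 (Function('S')(q, f) = Mul(Add(4, Mul(2, Pow(6, 2))), -20) = Mul(Add(4, Mul(2, 36)), -20) = Mul(Add(4, 72), -20) = Mul(76, -20) = -1520)
p = Mul(Rational(-1, 143704), Pow(71, Rational(1, 2))) (p = Mul(Pow(-2024, -1), Pow(Pow(71, Rational(1, 2)), -1)) = Mul(Rational(-1, 2024), Mul(Rational(1, 71), Pow(71, Rational(1, 2)))) = Mul(Rational(-1, 143704), Pow(71, Rational(1, 2))) ≈ -5.8635e-5)
Add(p, Function('S')(37, Y)) = Add(Mul(Rational(-1, 143704), Pow(71, Rational(1, 2))), -1520) = Add(-1520, Mul(Rational(-1, 143704), Pow(71, Rational(1, 2))))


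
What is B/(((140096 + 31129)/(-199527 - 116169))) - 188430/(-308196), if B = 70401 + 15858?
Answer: -155419342280611/977238150 ≈ -1.5904e+5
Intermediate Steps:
B = 86259
B/(((140096 + 31129)/(-199527 - 116169))) - 188430/(-308196) = 86259/(((140096 + 31129)/(-199527 - 116169))) - 188430/(-308196) = 86259/((171225/(-315696))) - 188430*(-1/308196) = 86259/((171225*(-1/315696))) + 31405/51366 = 86259/(-57075/105232) + 31405/51366 = 86259*(-105232/57075) + 31405/51366 = -3025735696/19025 + 31405/51366 = -155419342280611/977238150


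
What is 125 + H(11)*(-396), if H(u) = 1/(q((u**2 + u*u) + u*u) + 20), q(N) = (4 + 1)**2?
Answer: 581/5 ≈ 116.20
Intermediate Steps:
q(N) = 25 (q(N) = 5**2 = 25)
H(u) = 1/45 (H(u) = 1/(25 + 20) = 1/45)
125 + H(11)*(-396) = 125 + (1/45)*(-396) = 125 - 44/5 = 581/5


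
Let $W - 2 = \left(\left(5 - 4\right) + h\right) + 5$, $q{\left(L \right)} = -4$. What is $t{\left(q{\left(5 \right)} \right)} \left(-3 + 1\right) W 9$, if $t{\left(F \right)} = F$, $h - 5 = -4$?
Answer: $648$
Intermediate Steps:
$h = 1$ ($h = 5 - 4 = 1$)
$W = 9$ ($W = 2 + \left(\left(\left(5 - 4\right) + 1\right) + 5\right) = 2 + \left(\left(1 + 1\right) + 5\right) = 2 + \left(2 + 5\right) = 2 + 7 = 9$)
$t{\left(q{\left(5 \right)} \right)} \left(-3 + 1\right) W 9 = - 4 \left(-3 + 1\right) 9 \cdot 9 = \left(-4\right) \left(-2\right) 9 \cdot 9 = 8 \cdot 9 \cdot 9 = 72 \cdot 9 = 648$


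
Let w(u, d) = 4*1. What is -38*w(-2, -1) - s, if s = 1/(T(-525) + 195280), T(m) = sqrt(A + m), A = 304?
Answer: (-152*sqrt(221) + 29682561*I)/(sqrt(221) - 195280*I) ≈ -152.0 + 3.929e-10*I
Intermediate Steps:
w(u, d) = 4
T(m) = sqrt(304 + m)
s = 1/(195280 + I*sqrt(221)) (s = 1/(sqrt(304 - 525) + 195280) = 1/(sqrt(-221) + 195280) = 1/(I*sqrt(221) + 195280) = 1/(195280 + I*sqrt(221)) ≈ 5.1208e-6 - 3.9e-10*I)
-38*w(-2, -1) - s = -38*4 - (195280/38134278621 - I*sqrt(221)/38134278621) = -152 + (-195280/38134278621 + I*sqrt(221)/38134278621) = -5796410545672/38134278621 + I*sqrt(221)/38134278621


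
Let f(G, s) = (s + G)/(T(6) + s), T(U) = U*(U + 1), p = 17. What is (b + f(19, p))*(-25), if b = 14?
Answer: -21550/59 ≈ -365.25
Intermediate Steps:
T(U) = U*(1 + U)
f(G, s) = (G + s)/(42 + s) (f(G, s) = (s + G)/(6*(1 + 6) + s) = (G + s)/(6*7 + s) = (G + s)/(42 + s))
(b + f(19, p))*(-25) = (14 + (19 + 17)/(42 + 17))*(-25) = (14 + 36/59)*(-25) = (862/59)*(-25) = -21550/59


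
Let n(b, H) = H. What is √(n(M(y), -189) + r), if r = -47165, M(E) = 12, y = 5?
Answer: I*√47354 ≈ 217.61*I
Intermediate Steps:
√(n(M(y), -189) + r) = √(-189 - 47165) = √(-47354) = I*√47354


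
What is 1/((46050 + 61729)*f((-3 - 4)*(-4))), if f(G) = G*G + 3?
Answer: 1/84822073 ≈ 1.1789e-8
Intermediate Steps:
f(G) = 3 + G² (f(G) = G² + 3 = 3 + G²)
1/((46050 + 61729)*f((-3 - 4)*(-4))) = 1/((46050 + 61729)*(3 + ((-3 - 4)*(-4))²)) = 1/(107779*(3 + (-7*(-4))²)) = 1/(107779*(3 + 28²)) = 1/(107779*(3 + 784)) = (1/107779)/787 = (1/107779)*(1/787) = 1/84822073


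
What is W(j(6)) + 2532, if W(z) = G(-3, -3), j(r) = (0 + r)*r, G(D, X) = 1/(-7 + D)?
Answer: 25319/10 ≈ 2531.9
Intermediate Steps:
j(r) = r**2 (j(r) = r*r = r**2)
W(z) = -1/10 (W(z) = 1/(-7 - 3) = 1/(-10) = -1/10)
W(j(6)) + 2532 = -1/10 + 2532 = 25319/10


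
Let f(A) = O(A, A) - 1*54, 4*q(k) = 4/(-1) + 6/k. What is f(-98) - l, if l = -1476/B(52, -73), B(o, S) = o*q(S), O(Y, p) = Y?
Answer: -348298/1937 ≈ -179.81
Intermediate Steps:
q(k) = -1 + 3/(2*k) (q(k) = (4/(-1) + 6/k)/4 = (4*(-1) + 6/k)/4 = (-4 + 6/k)/4 = -1 + 3/(2*k))
B(o, S) = o*(3/2 - S)/S (B(o, S) = o*((3/2 - S)/S) = o*(3/2 - S)/S)
l = 53874/1937 (l = -1476/(-1*52 + (3/2)*52/(-73)) = -1476/(-52 + (3/2)*52*(-1/73)) = -1476/(-52 - 78/73) = -1476/(-3874/73) = -1476*(-73/3874) = 53874/1937 ≈ 27.813)
f(A) = -54 + A (f(A) = A - 1*54 = A - 54 = -54 + A)
f(-98) - l = (-54 - 98) - 1*53874/1937 = -152 - 53874/1937 = -348298/1937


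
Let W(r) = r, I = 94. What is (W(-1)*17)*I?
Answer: -1598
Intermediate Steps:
(W(-1)*17)*I = -1*17*94 = -17*94 = -1598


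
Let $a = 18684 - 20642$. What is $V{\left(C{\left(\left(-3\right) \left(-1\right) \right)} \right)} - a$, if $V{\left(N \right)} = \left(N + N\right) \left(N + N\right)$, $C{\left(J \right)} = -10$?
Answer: $2358$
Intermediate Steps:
$V{\left(N \right)} = 4 N^{2}$ ($V{\left(N \right)} = 2 N 2 N = 4 N^{2}$)
$a = -1958$
$V{\left(C{\left(\left(-3\right) \left(-1\right) \right)} \right)} - a = 4 \left(-10\right)^{2} - -1958 = 4 \cdot 100 + 1958 = 400 + 1958 = 2358$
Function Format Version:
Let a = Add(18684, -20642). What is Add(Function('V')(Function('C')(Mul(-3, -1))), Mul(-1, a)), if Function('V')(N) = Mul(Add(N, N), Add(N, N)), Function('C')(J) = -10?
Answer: 2358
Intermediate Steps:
Function('V')(N) = Mul(4, Pow(N, 2)) (Function('V')(N) = Mul(Mul(2, N), Mul(2, N)) = Mul(4, Pow(N, 2)))
a = -1958
Add(Function('V')(Function('C')(Mul(-3, -1))), Mul(-1, a)) = Add(Mul(4, Pow(-10, 2)), Mul(-1, -1958)) = Add(Mul(4, 100), 1958) = Add(400, 1958) = 2358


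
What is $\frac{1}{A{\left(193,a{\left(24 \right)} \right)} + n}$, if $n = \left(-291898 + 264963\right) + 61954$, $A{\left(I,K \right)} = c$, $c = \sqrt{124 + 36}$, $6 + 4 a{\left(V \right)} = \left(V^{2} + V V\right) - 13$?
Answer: $\frac{35019}{1226330201} - \frac{4 \sqrt{10}}{1226330201} \approx 2.8546 \cdot 10^{-5}$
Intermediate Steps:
$a{\left(V \right)} = - \frac{19}{4} + \frac{V^{2}}{2}$ ($a{\left(V \right)} = - \frac{3}{2} + \frac{\left(V^{2} + V V\right) - 13}{4} = - \frac{3}{2} + \frac{\left(V^{2} + V^{2}\right) - 13}{4} = - \frac{3}{2} + \frac{2 V^{2} - 13}{4} = - \frac{3}{2} + \frac{-13 + 2 V^{2}}{4} = - \frac{3}{2} + \left(- \frac{13}{4} + \frac{V^{2}}{2}\right) = - \frac{19}{4} + \frac{V^{2}}{2}$)
$c = 4 \sqrt{10}$ ($c = \sqrt{160} = 4 \sqrt{10} \approx 12.649$)
$A{\left(I,K \right)} = 4 \sqrt{10}$
$n = 35019$ ($n = -26935 + 61954 = 35019$)
$\frac{1}{A{\left(193,a{\left(24 \right)} \right)} + n} = \frac{1}{4 \sqrt{10} + 35019} = \frac{1}{35019 + 4 \sqrt{10}}$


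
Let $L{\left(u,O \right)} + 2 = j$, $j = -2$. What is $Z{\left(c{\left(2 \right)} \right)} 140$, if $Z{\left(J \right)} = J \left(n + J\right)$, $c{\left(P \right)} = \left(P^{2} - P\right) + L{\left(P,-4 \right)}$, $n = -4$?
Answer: $1680$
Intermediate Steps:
$L{\left(u,O \right)} = -4$ ($L{\left(u,O \right)} = -2 - 2 = -4$)
$c{\left(P \right)} = -4 + P^{2} - P$ ($c{\left(P \right)} = \left(P^{2} - P\right) - 4 = -4 + P^{2} - P$)
$Z{\left(J \right)} = J \left(-4 + J\right)$
$Z{\left(c{\left(2 \right)} \right)} 140 = \left(-4 + 2^{2} - 2\right) \left(-4 - \left(6 - 4\right)\right) 140 = \left(-4 + 4 - 2\right) \left(-4 - 2\right) 140 = - 2 \left(-4 - 2\right) 140 = \left(-2\right) \left(-6\right) 140 = 12 \cdot 140 = 1680$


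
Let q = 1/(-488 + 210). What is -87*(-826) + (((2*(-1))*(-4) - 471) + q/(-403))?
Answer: 7999115567/112034 ≈ 71399.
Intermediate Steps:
q = -1/278 (q = 1/(-278) = -1/278 ≈ -0.0035971)
-87*(-826) + (((2*(-1))*(-4) - 471) + q/(-403)) = -87*(-826) + (((2*(-1))*(-4) - 471) - 1/278/(-403)) = 71862 + ((-2*(-4) - 471) - 1/278*(-1/403)) = 71862 + ((8 - 471) + 1/112034) = 71862 + (-463 + 1/112034) = 71862 - 51871741/112034 = 7999115567/112034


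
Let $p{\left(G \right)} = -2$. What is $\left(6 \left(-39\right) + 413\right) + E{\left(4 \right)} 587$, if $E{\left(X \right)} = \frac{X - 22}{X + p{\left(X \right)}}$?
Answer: $-5104$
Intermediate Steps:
$E{\left(X \right)} = \frac{-22 + X}{-2 + X}$ ($E{\left(X \right)} = \frac{X - 22}{X - 2} = \frac{-22 + X}{-2 + X}$)
$\left(6 \left(-39\right) + 413\right) + E{\left(4 \right)} 587 = \left(6 \left(-39\right) + 413\right) + \frac{-22 + 4}{-2 + 4} \cdot 587 = \left(-234 + 413\right) + \frac{1}{2} \left(-18\right) 587 = 179 + \frac{1}{2} \left(-18\right) 587 = 179 - 5283 = -5104$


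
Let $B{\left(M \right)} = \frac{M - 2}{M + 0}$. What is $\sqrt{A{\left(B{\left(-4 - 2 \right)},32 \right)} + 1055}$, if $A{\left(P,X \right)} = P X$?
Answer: $\frac{\sqrt{9879}}{3} \approx 33.131$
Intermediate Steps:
$B{\left(M \right)} = \frac{-2 + M}{M}$
$\sqrt{A{\left(B{\left(-4 - 2 \right)},32 \right)} + 1055} = \sqrt{\frac{-2 - 6}{-4 - 2} \cdot 32 + 1055} = \sqrt{\frac{-2 - 6}{-6} \cdot 32 + 1055} = \sqrt{\left(- \frac{1}{6}\right) \left(-8\right) 32 + 1055} = \sqrt{\frac{4}{3} \cdot 32 + 1055} = \sqrt{\frac{128}{3} + 1055} = \sqrt{\frac{3293}{3}} = \frac{\sqrt{9879}}{3}$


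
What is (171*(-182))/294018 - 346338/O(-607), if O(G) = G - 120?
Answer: 16967830065/35625181 ≈ 476.29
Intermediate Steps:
O(G) = -120 + G
(171*(-182))/294018 - 346338/O(-607) = (171*(-182))/294018 - 346338/(-120 - 607) = -31122*1/294018 - 346338/(-727) = -5187/49003 - 346338*(-1/727) = -5187/49003 + 346338/727 = 16967830065/35625181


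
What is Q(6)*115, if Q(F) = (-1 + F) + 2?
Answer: 805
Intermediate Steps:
Q(F) = 1 + F
Q(6)*115 = (1 + 6)*115 = 7*115 = 805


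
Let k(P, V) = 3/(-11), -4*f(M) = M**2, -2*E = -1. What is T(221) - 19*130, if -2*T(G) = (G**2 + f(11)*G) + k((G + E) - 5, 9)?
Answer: -2072201/88 ≈ -23548.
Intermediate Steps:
E = 1/2 (E = -1/2*(-1) = 1/2 ≈ 0.50000)
f(M) = -M**2/4
k(P, V) = -3/11 (k(P, V) = 3*(-1/11) = -3/11)
T(G) = 3/22 - G**2/2 + 121*G/8 (T(G) = -((G**2 + (-1/4*11**2)*G) - 3/11)/2 = -((G**2 + (-1/4*121)*G) - 3/11)/2 = -((G**2 - 121*G/4) - 3/11)/2 = -(-3/11 + G**2 - 121*G/4)/2 = 3/22 - G**2/2 + 121*G/8)
T(221) - 19*130 = (3/22 - 1/2*221**2 + (121/8)*221) - 19*130 = (3/22 - 1/2*48841 + 26741/8) - 1*2470 = (3/22 - 48841/2 + 26741/8) - 2470 = -1854841/88 - 2470 = -2072201/88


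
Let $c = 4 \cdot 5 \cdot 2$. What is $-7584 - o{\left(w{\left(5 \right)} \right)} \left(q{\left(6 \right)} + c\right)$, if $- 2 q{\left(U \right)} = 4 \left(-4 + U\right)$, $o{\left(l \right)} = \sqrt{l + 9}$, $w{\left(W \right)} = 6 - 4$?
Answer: $-7584 - 36 \sqrt{11} \approx -7703.4$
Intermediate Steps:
$w{\left(W \right)} = 2$
$o{\left(l \right)} = \sqrt{9 + l}$
$q{\left(U \right)} = 8 - 2 U$ ($q{\left(U \right)} = - \frac{4 \left(-4 + U\right)}{2} = - \frac{-16 + 4 U}{2} = 8 - 2 U$)
$c = 40$ ($c = 20 \cdot 2 = 40$)
$-7584 - o{\left(w{\left(5 \right)} \right)} \left(q{\left(6 \right)} + c\right) = -7584 - \sqrt{9 + 2} \left(\left(8 - 12\right) + 40\right) = -7584 - \sqrt{11} \left(\left(8 - 12\right) + 40\right) = -7584 - \sqrt{11} \left(-4 + 40\right) = -7584 - \sqrt{11} \cdot 36 = -7584 - 36 \sqrt{11}$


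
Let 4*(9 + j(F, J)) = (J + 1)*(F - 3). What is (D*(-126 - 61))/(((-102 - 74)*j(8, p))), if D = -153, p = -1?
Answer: 289/16 ≈ 18.063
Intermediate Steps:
j(F, J) = -9 + (1 + J)*(-3 + F)/4 (j(F, J) = -9 + ((J + 1)*(F - 3))/4 = -9 + ((1 + J)*(-3 + F))/4 = -9 + (1 + J)*(-3 + F)/4)
(D*(-126 - 61))/(((-102 - 74)*j(8, p))) = (-153*(-126 - 61))/(((-102 - 74)*(-39/4 - ¾*(-1) + (¼)*8 + (¼)*8*(-1)))) = (-153*(-187))/((-176*(-39/4 + ¾ + 2 - 2))) = 28611/((-176*(-9))) = 28611/1584 = 28611*(1/1584) = 289/16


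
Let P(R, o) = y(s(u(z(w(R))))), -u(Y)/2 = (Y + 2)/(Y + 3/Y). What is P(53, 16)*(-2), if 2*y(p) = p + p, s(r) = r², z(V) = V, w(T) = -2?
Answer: 0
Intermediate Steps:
u(Y) = -2*(2 + Y)/(Y + 3/Y) (u(Y) = -2*(Y + 2)/(Y + 3/Y) = -2*(2 + Y)/(Y + 3/Y))
y(p) = p (y(p) = (p + p)/2 = (2*p)/2 = p)
P(R, o) = 0 (P(R, o) = (-2*(-2)*(2 - 2)/(3 + (-2)²))² = (-2*(-2)*0/(3 + 4))² = (-2*(-2)*0/7)² = (-2*(-2)*⅐*0)² = 0² = 0)
P(53, 16)*(-2) = 0*(-2) = 0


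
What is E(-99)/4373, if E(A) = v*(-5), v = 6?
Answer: -30/4373 ≈ -0.0068603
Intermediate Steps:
E(A) = -30 (E(A) = 6*(-5) = -30)
E(-99)/4373 = -30/4373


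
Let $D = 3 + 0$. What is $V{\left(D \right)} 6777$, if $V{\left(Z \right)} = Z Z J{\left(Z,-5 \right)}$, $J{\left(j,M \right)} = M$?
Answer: $-304965$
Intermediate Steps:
$D = 3$
$V{\left(Z \right)} = - 5 Z^{2}$ ($V{\left(Z \right)} = Z Z \left(-5\right) = Z^{2} \left(-5\right) = - 5 Z^{2}$)
$V{\left(D \right)} 6777 = - 5 \cdot 3^{2} \cdot 6777 = \left(-5\right) 9 \cdot 6777 = \left(-45\right) 6777 = -304965$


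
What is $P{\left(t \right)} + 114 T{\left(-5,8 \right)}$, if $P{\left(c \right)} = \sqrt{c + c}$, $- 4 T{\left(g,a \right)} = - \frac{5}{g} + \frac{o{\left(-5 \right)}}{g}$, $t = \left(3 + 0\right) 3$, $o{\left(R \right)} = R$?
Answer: $-57 + 3 \sqrt{2} \approx -52.757$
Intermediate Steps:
$t = 9$ ($t = 3 \cdot 3 = 9$)
$T{\left(g,a \right)} = \frac{5}{2 g}$ ($T{\left(g,a \right)} = - \frac{- \frac{5}{g} - \frac{5}{g}}{4} = - \frac{\left(-10\right) \frac{1}{g}}{4} = \frac{5}{2 g}$)
$P{\left(c \right)} = \sqrt{2} \sqrt{c}$ ($P{\left(c \right)} = \sqrt{2 c} = \sqrt{2} \sqrt{c}$)
$P{\left(t \right)} + 114 T{\left(-5,8 \right)} = \sqrt{2} \sqrt{9} + 114 \frac{5}{2 \left(-5\right)} = \sqrt{2} \cdot 3 + 114 \cdot \frac{5}{2} \left(- \frac{1}{5}\right) = 3 \sqrt{2} + 114 \left(- \frac{1}{2}\right) = 3 \sqrt{2} - 57 = -57 + 3 \sqrt{2}$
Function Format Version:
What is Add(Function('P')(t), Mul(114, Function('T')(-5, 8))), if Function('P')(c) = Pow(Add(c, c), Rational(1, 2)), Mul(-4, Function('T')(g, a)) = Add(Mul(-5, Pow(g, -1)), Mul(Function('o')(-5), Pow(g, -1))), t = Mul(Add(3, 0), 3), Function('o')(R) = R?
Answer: Add(-57, Mul(3, Pow(2, Rational(1, 2)))) ≈ -52.757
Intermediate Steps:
t = 9 (t = Mul(3, 3) = 9)
Function('T')(g, a) = Mul(Rational(5, 2), Pow(g, -1)) (Function('T')(g, a) = Mul(Rational(-1, 4), Add(Mul(-5, Pow(g, -1)), Mul(-5, Pow(g, -1)))) = Mul(Rational(-1, 4), Mul(-10, Pow(g, -1))) = Mul(Rational(5, 2), Pow(g, -1)))
Function('P')(c) = Mul(Pow(2, Rational(1, 2)), Pow(c, Rational(1, 2))) (Function('P')(c) = Pow(Mul(2, c), Rational(1, 2)) = Mul(Pow(2, Rational(1, 2)), Pow(c, Rational(1, 2))))
Add(Function('P')(t), Mul(114, Function('T')(-5, 8))) = Add(Mul(Pow(2, Rational(1, 2)), Pow(9, Rational(1, 2))), Mul(114, Mul(Rational(5, 2), Pow(-5, -1)))) = Add(Mul(Pow(2, Rational(1, 2)), 3), Mul(114, Mul(Rational(5, 2), Rational(-1, 5)))) = Add(Mul(3, Pow(2, Rational(1, 2))), Mul(114, Rational(-1, 2))) = Add(Mul(3, Pow(2, Rational(1, 2))), -57) = Add(-57, Mul(3, Pow(2, Rational(1, 2))))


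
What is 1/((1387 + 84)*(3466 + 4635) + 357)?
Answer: 1/11916928 ≈ 8.3914e-8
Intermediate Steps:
1/((1387 + 84)*(3466 + 4635) + 357) = 1/(1471*8101 + 357) = 1/(11916571 + 357) = 1/11916928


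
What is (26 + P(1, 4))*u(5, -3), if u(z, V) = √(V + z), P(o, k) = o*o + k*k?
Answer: 43*√2 ≈ 60.811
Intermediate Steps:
P(o, k) = k² + o² (P(o, k) = o² + k² = k² + o²)
(26 + P(1, 4))*u(5, -3) = (26 + (4² + 1²))*√(-3 + 5) = (26 + (16 + 1))*√2 = (26 + 17)*√2 = 43*√2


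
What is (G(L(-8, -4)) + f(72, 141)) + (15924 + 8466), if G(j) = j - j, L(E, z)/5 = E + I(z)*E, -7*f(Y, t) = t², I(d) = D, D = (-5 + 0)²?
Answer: 150849/7 ≈ 21550.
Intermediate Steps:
D = 25 (D = (-5)² = 25)
I(d) = 25
f(Y, t) = -t²/7
L(E, z) = 130*E (L(E, z) = 5*(E + 25*E) = 5*(26*E) = 130*E)
G(j) = 0
(G(L(-8, -4)) + f(72, 141)) + (15924 + 8466) = (0 - ⅐*141²) + (15924 + 8466) = (0 - ⅐*19881) + 24390 = (0 - 19881/7) + 24390 = -19881/7 + 24390 = 150849/7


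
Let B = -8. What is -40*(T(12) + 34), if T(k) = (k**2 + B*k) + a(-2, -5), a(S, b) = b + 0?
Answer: -3080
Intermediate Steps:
a(S, b) = b
T(k) = -5 + k**2 - 8*k (T(k) = (k**2 - 8*k) - 5 = -5 + k**2 - 8*k)
-40*(T(12) + 34) = -40*((-5 + 12**2 - 8*12) + 34) = -40*((-5 + 144 - 96) + 34) = -40*(43 + 34) = -40*77 = -3080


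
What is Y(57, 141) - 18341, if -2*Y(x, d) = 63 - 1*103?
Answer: -18321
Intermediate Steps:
Y(x, d) = 20 (Y(x, d) = -(63 - 1*103)/2 = -(63 - 103)/2 = -½*(-40) = 20)
Y(57, 141) - 18341 = 20 - 18341 = -18321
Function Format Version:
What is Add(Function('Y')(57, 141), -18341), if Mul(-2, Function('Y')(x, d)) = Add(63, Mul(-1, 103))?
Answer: -18321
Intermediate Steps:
Function('Y')(x, d) = 20 (Function('Y')(x, d) = Mul(Rational(-1, 2), Add(63, Mul(-1, 103))) = Mul(Rational(-1, 2), Add(63, -103)) = Mul(Rational(-1, 2), -40) = 20)
Add(Function('Y')(57, 141), -18341) = Add(20, -18341) = -18321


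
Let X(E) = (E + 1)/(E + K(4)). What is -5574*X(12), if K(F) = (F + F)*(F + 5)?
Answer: -12077/14 ≈ -862.64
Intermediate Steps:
K(F) = 2*F*(5 + F) (K(F) = (2*F)*(5 + F) = 2*F*(5 + F))
X(E) = (1 + E)/(72 + E) (X(E) = (E + 1)/(E + 2*4*(5 + 4)) = (1 + E)/(E + 2*4*9) = (1 + E)/(E + 72) = (1 + E)/(72 + E))
-5574*X(12) = -5574*(1 + 12)/(72 + 12) = -5574*13/84 = -12077/14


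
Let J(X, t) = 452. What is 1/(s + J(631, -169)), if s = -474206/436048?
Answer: 218024/98309745 ≈ 0.0022177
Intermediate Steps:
s = -237103/218024 (s = -474206*1/436048 = -237103/218024 ≈ -1.0875)
1/(s + J(631, -169)) = 1/(-237103/218024 + 452) = 1/(98309745/218024) = 218024/98309745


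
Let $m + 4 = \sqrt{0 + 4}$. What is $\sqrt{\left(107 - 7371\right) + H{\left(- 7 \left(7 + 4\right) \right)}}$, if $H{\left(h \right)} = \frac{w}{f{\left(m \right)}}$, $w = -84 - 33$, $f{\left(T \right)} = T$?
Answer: $\frac{i \sqrt{28822}}{2} \approx 84.885 i$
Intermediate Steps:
$m = -2$ ($m = -4 + \sqrt{0 + 4} = -4 + \sqrt{4} = -4 + 2 = -2$)
$w = -117$ ($w = -84 - 33 = -117$)
$H{\left(h \right)} = \frac{117}{2}$ ($H{\left(h \right)} = - \frac{117}{-2} = \left(-117\right) \left(- \frac{1}{2}\right) = \frac{117}{2}$)
$\sqrt{\left(107 - 7371\right) + H{\left(- 7 \left(7 + 4\right) \right)}} = \sqrt{\left(107 - 7371\right) + \frac{117}{2}} = \sqrt{-7264 + \frac{117}{2}} = \sqrt{- \frac{14411}{2}} = \frac{i \sqrt{28822}}{2}$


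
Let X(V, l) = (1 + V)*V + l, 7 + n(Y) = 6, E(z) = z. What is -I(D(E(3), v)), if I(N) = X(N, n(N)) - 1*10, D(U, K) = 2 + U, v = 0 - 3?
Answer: -19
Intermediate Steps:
n(Y) = -1 (n(Y) = -7 + 6 = -1)
v = -3
X(V, l) = l + V*(1 + V) (X(V, l) = V*(1 + V) + l = l + V*(1 + V))
I(N) = -11 + N + N² (I(N) = (N - 1 + N²) - 1*10 = (-1 + N + N²) - 10 = -11 + N + N²)
-I(D(E(3), v)) = -(-11 + (2 + 3) + (2 + 3)²) = -(-11 + 5 + 5²) = -(-11 + 5 + 25) = -1*19 = -19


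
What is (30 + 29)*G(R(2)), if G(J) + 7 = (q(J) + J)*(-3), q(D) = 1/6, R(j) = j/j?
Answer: -1239/2 ≈ -619.50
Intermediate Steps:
R(j) = 1
q(D) = ⅙
G(J) = -15/2 - 3*J (G(J) = -7 + (⅙ + J)*(-3) = -7 + (-½ - 3*J) = -15/2 - 3*J)
(30 + 29)*G(R(2)) = (30 + 29)*(-15/2 - 3*1) = 59*(-15/2 - 3) = 59*(-21/2) = -1239/2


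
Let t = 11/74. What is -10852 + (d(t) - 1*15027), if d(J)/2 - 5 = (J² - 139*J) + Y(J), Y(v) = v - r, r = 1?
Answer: -70947009/2738 ≈ -25912.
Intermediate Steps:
t = 11/74 (t = 11*(1/74) = 11/74 ≈ 0.14865)
Y(v) = -1 + v (Y(v) = v - 1*1 = v - 1 = -1 + v)
d(J) = 8 - 276*J + 2*J² (d(J) = 10 + 2*((J² - 139*J) + (-1 + J)) = 10 + 2*(-1 + J² - 138*J) = 10 + (-2 - 276*J + 2*J²) = 8 - 276*J + 2*J²)
-10852 + (d(t) - 1*15027) = -10852 + ((8 - 276*11/74 + 2*(11/74)²) - 1*15027) = -10852 + ((8 - 1518/37 + 2*(121/5476)) - 15027) = -10852 + ((8 - 1518/37 + 121/2738) - 15027) = -10852 + (-90307/2738 - 15027) = -10852 - 41234233/2738 = -70947009/2738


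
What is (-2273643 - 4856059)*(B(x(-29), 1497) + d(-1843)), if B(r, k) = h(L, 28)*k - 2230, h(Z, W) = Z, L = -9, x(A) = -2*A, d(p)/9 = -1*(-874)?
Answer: 55875474574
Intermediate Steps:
d(p) = 7866 (d(p) = 9*(-1*(-874)) = 9*874 = 7866)
B(r, k) = -2230 - 9*k (B(r, k) = -9*k - 2230 = -2230 - 9*k)
(-2273643 - 4856059)*(B(x(-29), 1497) + d(-1843)) = (-2273643 - 4856059)*((-2230 - 9*1497) + 7866) = -7129702*((-2230 - 13473) + 7866) = -7129702*(-15703 + 7866) = -7129702*(-7837) = 55875474574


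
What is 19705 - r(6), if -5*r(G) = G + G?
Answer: 98537/5 ≈ 19707.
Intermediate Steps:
r(G) = -2*G/5 (r(G) = -(G + G)/5 = -2*G/5)
19705 - r(6) = 19705 - (-2)*6/5 = 19705 - 1*(-12/5) = 19705 + 12/5 = 98537/5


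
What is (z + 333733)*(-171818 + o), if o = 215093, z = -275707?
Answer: 2511075150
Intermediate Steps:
(z + 333733)*(-171818 + o) = (-275707 + 333733)*(-171818 + 215093) = 58026*43275 = 2511075150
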